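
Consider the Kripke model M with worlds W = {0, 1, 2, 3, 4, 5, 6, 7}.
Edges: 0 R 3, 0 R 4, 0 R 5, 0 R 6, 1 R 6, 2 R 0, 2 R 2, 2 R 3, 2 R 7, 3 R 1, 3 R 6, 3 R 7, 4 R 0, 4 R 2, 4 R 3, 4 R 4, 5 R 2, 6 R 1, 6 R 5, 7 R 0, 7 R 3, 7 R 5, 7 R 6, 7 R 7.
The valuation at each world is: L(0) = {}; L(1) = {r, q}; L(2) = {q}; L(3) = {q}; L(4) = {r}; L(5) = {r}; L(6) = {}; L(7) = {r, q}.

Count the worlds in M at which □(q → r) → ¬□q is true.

8

Let φ = □(q → r) → ¬□q. Evaluate φ at each world:
  0 (successors {3, 4, 5, 6}): φ is true.
  1 (successors {6}): φ is true.
  2 (successors {0, 2, 3, 7}): φ is true.
  3 (successors {1, 6, 7}): φ is true.
  4 (successors {0, 2, 3, 4}): φ is true.
  5 (successors {2}): φ is true.
  6 (successors {1, 5}): φ is true.
  7 (successors {0, 3, 5, 6, 7}): φ is true.
For instance, at 5:
  At 5: □(q → r) is false, ¬□q is false, so □(q → r) → ¬□q is true.
    At 5: □(q → r) requires q → r at every successor {2}.
      q → r fails at 2, so □(q → r) is false at 5.
    At 5: □q is true, so ¬□q is false.
      At 5: □q requires q at every successor {2}.
        At 2: q is true.
      So □q is true at 5.
Satisfying worlds: {0, 1, 2, 3, 4, 5, 6, 7}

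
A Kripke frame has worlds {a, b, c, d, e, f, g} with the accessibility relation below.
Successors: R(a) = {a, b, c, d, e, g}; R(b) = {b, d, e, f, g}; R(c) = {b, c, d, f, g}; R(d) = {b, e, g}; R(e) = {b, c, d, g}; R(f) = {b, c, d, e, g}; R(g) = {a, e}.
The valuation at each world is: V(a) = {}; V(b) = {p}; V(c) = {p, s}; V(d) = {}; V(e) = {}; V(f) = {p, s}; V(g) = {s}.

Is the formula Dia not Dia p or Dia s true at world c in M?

Recall that Dia ψ holds at a world iff ψ holds at some accessible world.
At c: Dia not Dia p is true, Dia s is true, so Dia not Dia p or Dia s is true.
  At c: Dia not Dia p requires not Dia p at some successor in {b, c, d, f, g}.
    not Dia p holds at g, so Dia not Dia p is true at c.
      At g: Dia p is false, so not Dia p is true.
  At c: Dia s requires s at some successor in {b, c, d, f, g}.
    s holds at c, so Dia s is true at c.

Yes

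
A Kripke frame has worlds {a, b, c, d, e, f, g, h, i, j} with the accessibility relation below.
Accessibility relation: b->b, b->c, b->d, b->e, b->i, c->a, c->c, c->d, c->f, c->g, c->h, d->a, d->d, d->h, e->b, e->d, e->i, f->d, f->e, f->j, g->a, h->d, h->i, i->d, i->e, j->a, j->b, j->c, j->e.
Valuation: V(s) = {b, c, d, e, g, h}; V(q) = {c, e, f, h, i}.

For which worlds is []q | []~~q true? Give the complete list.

Let φ = []q | []~~q. Evaluate φ at each world:
  a (successors ∅): φ is true.
  b (successors {b, c, d, e, i}): φ is false.
  c (successors {a, c, d, f, g, h}): φ is false.
  d (successors {a, d, h}): φ is false.
  e (successors {b, d, i}): φ is false.
  f (successors {d, e, j}): φ is false.
  g (successors {a}): φ is false.
  h (successors {d, i}): φ is false.
  i (successors {d, e}): φ is false.
  j (successors {a, b, c, e}): φ is false.
For instance, at f:
  At f: []q is false, []~~q is false, so []q | []~~q is false.
    At f: []q requires q at every successor {d, e, j}.
      q fails at d, so []q is false at f.
    At f: []~~q requires ~~q at every successor {d, e, j}.
      ~~q fails at d, so []~~q is false at f.
Satisfying worlds: {a}

a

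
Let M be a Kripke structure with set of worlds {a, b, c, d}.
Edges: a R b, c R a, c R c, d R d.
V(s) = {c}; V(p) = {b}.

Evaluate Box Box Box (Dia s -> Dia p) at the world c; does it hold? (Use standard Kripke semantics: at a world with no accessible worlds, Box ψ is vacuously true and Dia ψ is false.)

Recall that Box ψ holds at a world iff ψ holds at every accessible world, and Dia ψ holds iff ψ holds at some accessible world.
At c: Box Box Box (Dia s -> Dia p) requires Box Box (Dia s -> Dia p) at every successor {a, c}.
  Box Box (Dia s -> Dia p) fails at c, so Box Box Box (Dia s -> Dia p) is false at c.
    At c: Box Box (Dia s -> Dia p) requires Box (Dia s -> Dia p) at every successor {a, c}.
      Box (Dia s -> Dia p) fails at c, so Box Box (Dia s -> Dia p) is false at c.

No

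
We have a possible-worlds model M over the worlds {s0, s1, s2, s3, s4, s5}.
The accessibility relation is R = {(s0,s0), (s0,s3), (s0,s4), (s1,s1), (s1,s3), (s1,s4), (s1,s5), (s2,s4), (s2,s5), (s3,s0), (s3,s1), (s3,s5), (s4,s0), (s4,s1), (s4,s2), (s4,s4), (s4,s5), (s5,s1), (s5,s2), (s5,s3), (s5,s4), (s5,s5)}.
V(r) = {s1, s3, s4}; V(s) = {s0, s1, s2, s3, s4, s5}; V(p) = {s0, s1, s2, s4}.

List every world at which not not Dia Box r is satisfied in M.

none

Let φ = not not Dia Box r. Evaluate φ at each world:
  s0 (successors {s0, s3, s4}): φ is false.
  s1 (successors {s1, s3, s4, s5}): φ is false.
  s2 (successors {s4, s5}): φ is false.
  s3 (successors {s0, s1, s5}): φ is false.
  s4 (successors {s0, s1, s2, s4, s5}): φ is false.
  s5 (successors {s1, s2, s3, s4, s5}): φ is false.
For instance, at s5:
  At s5: not Dia Box r is true, so not not Dia Box r is false.
    At s5: Dia Box r is false, so not Dia Box r is true.
      At s5: Dia Box r requires Box r at some successor in {s1, s2, s3, s4, s5}.
        At s1: Box r is false.
        At s2: Box r is false.
        At s3: Box r is false.
        At s4: Box r is false.
        At s5: Box r is false.
      So Dia Box r is false at s5.
Satisfying worlds: none.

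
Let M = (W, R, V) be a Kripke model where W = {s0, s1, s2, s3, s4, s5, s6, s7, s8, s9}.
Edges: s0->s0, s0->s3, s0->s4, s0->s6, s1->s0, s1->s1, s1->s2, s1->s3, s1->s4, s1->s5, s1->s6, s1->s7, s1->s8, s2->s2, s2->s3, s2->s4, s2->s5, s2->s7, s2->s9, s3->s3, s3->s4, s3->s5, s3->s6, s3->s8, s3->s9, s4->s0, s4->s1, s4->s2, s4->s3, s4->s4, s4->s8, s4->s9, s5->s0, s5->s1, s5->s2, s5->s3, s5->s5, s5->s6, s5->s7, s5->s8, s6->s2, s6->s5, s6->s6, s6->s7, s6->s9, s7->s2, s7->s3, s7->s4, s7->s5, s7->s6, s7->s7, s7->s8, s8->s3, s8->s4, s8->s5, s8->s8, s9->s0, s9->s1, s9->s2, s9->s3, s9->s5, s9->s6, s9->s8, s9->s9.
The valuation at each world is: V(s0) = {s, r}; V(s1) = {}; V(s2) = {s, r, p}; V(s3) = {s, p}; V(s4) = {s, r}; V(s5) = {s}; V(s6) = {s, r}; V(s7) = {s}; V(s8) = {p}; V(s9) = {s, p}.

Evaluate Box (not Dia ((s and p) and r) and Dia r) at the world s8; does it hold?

No

At s8: Box (not Dia ((s and p) and r) and Dia r) requires not Dia ((s and p) and r) and Dia r at every successor {s3, s4, s5, s8}.
  not Dia ((s and p) and r) and Dia r fails at s4, so Box (not Dia ((s and p) and r) and Dia r) is false at s8.
    At s4: not Dia ((s and p) and r) is false, Dia r is true, so not Dia ((s and p) and r) and Dia r is false.
      At s4: Dia ((s and p) and r) is true, so not Dia ((s and p) and r) is false.
      At s4: Dia r requires r at some successor in {s0, s1, s2, s3, s4, s8, s9}.
        r holds at s0, so Dia r is true at s4.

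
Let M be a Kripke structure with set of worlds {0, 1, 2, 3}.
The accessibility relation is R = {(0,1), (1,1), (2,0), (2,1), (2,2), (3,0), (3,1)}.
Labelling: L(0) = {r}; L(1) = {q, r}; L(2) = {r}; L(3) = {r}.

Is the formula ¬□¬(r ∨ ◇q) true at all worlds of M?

Let φ = ¬□¬(r ∨ ◇q). Evaluate φ at each world:
  0 (successors {1}): φ is true.
  1 (successors {1}): φ is true.
  2 (successors {0, 1, 2}): φ is true.
  3 (successors {0, 1}): φ is true.
For instance, at 2:
  At 2: □¬(r ∨ ◇q) is false, so ¬□¬(r ∨ ◇q) is true.
    At 2: □¬(r ∨ ◇q) requires ¬(r ∨ ◇q) at every successor {0, 1, 2}.
      ¬(r ∨ ◇q) fails at 0, so □¬(r ∨ ◇q) is false at 2.

Yes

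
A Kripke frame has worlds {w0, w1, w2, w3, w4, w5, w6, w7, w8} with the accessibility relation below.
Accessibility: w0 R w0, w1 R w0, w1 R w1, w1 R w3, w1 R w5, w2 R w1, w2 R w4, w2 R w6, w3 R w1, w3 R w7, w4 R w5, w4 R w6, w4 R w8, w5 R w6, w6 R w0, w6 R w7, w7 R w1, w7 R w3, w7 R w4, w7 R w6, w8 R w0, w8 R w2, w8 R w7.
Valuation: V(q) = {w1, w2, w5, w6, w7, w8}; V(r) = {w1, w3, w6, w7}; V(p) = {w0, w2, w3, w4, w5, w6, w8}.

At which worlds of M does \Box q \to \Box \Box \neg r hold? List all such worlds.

Let φ = \Box q \to \Box \Box \neg r. Evaluate φ at each world:
  w0 (successors {w0}): φ is true.
  w1 (successors {w0, w1, w3, w5}): φ is true.
  w2 (successors {w1, w4, w6}): φ is true.
  w3 (successors {w1, w7}): φ is false.
  w4 (successors {w5, w6, w8}): φ is false.
  w5 (successors {w6}): φ is false.
  w6 (successors {w0, w7}): φ is true.
  w7 (successors {w1, w3, w4, w6}): φ is true.
  w8 (successors {w0, w2, w7}): φ is true.
For instance, at w6:
  At w6: \Box q is false, \Box \Box \neg r is false, so \Box q \to \Box \Box \neg r is true.
    At w6: \Box q requires q at every successor {w0, w7}.
      q fails at w0, so \Box q is false at w6.
    At w6: \Box \Box \neg r requires \Box \neg r at every successor {w0, w7}.
      \Box \neg r fails at w7, so \Box \Box \neg r is false at w6.
Satisfying worlds: {w0, w1, w2, w6, w7, w8}

w0, w1, w2, w6, w7, w8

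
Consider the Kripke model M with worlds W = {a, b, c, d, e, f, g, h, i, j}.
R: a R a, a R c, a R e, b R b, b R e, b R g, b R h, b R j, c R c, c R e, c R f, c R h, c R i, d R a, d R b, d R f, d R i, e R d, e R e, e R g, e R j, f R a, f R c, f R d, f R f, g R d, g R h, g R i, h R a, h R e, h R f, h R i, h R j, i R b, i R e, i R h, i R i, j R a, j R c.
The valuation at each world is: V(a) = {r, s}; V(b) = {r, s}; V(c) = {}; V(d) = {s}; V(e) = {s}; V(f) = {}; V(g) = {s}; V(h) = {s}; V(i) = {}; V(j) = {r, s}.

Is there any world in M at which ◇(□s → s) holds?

Let φ = ◇(□s → s). Evaluate φ at each world:
  a (successors {a, c, e}): φ is true.
  b (successors {b, e, g, h, j}): φ is true.
  c (successors {c, e, f, h, i}): φ is true.
  d (successors {a, b, f, i}): φ is true.
  e (successors {d, e, g, j}): φ is true.
  f (successors {a, c, d, f}): φ is true.
  g (successors {d, h, i}): φ is true.
  h (successors {a, e, f, i, j}): φ is true.
  i (successors {b, e, h, i}): φ is true.
  j (successors {a, c}): φ is true.
Detail at a (witness):
  At a: ◇(□s → s) requires □s → s at some successor in {a, c, e}.
    □s → s holds at a, so ◇(□s → s) is true at a.
      At a: □s is false, s is true, so □s → s is true.

Yes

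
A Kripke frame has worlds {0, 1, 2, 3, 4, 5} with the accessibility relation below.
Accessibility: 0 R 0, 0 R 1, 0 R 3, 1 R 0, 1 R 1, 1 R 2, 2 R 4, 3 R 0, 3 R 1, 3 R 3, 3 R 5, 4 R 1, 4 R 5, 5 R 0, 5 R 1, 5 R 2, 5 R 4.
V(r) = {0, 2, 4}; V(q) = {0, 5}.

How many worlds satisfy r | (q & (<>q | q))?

Let φ = r | (q & (<>q | q)). Evaluate φ at each world:
  0 (successors {0, 1, 3}): φ is true.
  1 (successors {0, 1, 2}): φ is false.
  2 (successors {4}): φ is true.
  3 (successors {0, 1, 3, 5}): φ is false.
  4 (successors {1, 5}): φ is true.
  5 (successors {0, 1, 2, 4}): φ is true.
For instance, at 0:
  At 0: r is true, q & (<>q | q) is true, so r | (q & (<>q | q)) is true.
    At 0: q is true, <>q | q is true, so q & (<>q | q) is true.
      At 0: <>q is true, q is true, so <>q | q is true.
Satisfying worlds: {0, 2, 4, 5}

4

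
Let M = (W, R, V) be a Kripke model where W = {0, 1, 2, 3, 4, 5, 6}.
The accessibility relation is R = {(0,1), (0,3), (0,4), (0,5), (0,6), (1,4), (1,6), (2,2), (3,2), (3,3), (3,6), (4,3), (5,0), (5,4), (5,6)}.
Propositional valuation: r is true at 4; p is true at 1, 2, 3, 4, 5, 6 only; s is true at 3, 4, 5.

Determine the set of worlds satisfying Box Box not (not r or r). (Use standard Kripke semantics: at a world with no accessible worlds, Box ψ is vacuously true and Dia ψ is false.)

6

Recall that Box ψ holds at a world iff ψ holds at every accessible world, and Dia ψ holds iff ψ holds at some accessible world.
Let φ = Box Box not (not r or r). Evaluate φ at each world:
  0 (successors {1, 3, 4, 5, 6}): φ is false.
  1 (successors {4, 6}): φ is false.
  2 (successors {2}): φ is false.
  3 (successors {2, 3, 6}): φ is false.
  4 (successors {3}): φ is false.
  5 (successors {0, 4, 6}): φ is false.
  6 (successors ∅): φ is true.
For instance, at 5:
  At 5: Box Box not (not r or r) requires Box not (not r or r) at every successor {0, 4, 6}.
    Box not (not r or r) fails at 0, so Box Box not (not r or r) is false at 5.
      At 0: Box not (not r or r) requires not (not r or r) at every successor {1, 3, 4, 5, 6}.
        not (not r or r) fails at 1, so Box not (not r or r) is false at 0.
Satisfying worlds: {6}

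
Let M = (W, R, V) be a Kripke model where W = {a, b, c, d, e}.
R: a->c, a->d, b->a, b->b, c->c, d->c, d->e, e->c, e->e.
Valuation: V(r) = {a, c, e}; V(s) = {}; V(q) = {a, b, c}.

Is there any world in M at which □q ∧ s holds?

No

Recall that □ψ holds at a world iff ψ holds at every accessible world, and ◇ψ holds iff ψ holds at some accessible world.
Let φ = □q ∧ s. Evaluate φ at each world:
  a (successors {c, d}): φ is false.
  b (successors {a, b}): φ is false.
  c (successors {c}): φ is false.
  d (successors {c, e}): φ is false.
  e (successors {c, e}): φ is false.
For instance, at c:
  At c: □q is true, s is false, so □q ∧ s is false.
    At c: □q requires q at every successor {c}.
      At c: q is true.
    So □q is true at c.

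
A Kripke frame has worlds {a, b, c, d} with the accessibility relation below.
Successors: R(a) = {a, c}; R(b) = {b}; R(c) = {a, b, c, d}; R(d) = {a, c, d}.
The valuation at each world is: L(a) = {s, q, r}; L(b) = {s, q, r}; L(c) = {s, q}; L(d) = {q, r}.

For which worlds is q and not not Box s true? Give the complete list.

Let φ = q and not not Box s. Evaluate φ at each world:
  a (successors {a, c}): φ is true.
  b (successors {b}): φ is true.
  c (successors {a, b, c, d}): φ is false.
  d (successors {a, c, d}): φ is false.
For instance, at b:
  At b: q is true, not not Box s is true, so q and not not Box s is true.
    At b: not Box s is false, so not not Box s is true.
      At b: Box s is true, so not Box s is false.
Satisfying worlds: {a, b}

a, b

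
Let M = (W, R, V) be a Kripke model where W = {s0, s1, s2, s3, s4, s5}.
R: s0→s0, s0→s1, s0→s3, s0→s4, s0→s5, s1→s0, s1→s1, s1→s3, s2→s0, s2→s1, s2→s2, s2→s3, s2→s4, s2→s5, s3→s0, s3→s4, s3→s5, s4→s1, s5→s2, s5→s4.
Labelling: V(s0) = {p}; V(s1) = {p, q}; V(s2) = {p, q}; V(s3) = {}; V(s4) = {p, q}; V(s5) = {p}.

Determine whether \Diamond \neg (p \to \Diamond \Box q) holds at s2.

At s2: \Diamond \neg (p \to \Diamond \Box q) requires \neg (p \to \Diamond \Box q) at some successor in {s0, s1, s2, s3, s4, s5}.
  \neg (p \to \Diamond \Box q) holds at s1, so \Diamond \neg (p \to \Diamond \Box q) is true at s2.
    At s1: p \to \Diamond \Box q is false, so \neg (p \to \Diamond \Box q) is true.
      At s1: p is true, \Diamond \Box q is false, so p \to \Diamond \Box q is false.

Yes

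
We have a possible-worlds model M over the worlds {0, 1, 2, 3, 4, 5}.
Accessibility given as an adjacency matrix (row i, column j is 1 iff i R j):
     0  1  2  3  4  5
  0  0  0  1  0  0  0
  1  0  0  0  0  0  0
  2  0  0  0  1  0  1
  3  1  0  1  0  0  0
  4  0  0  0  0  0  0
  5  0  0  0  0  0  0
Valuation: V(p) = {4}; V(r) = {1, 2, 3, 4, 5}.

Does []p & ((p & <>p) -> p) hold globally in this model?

Let φ = []p & ((p & <>p) -> p). Evaluate φ at each world:
  0 (successors {2}): φ is false.
  1 (successors ∅): φ is true.
  2 (successors {3, 5}): φ is false.
  3 (successors {0, 2}): φ is false.
  4 (successors ∅): φ is true.
  5 (successors ∅): φ is true.
Detail at 0 (counterexample):
  At 0: []p is false, (p & <>p) -> p is true, so []p & ((p & <>p) -> p) is false.
    At 0: []p requires p at every successor {2}.
      p fails at 2, so []p is false at 0.
    At 0: p & <>p is false, p is false, so (p & <>p) -> p is true.
      At 0: p is false, <>p is false, so p & <>p is false.

No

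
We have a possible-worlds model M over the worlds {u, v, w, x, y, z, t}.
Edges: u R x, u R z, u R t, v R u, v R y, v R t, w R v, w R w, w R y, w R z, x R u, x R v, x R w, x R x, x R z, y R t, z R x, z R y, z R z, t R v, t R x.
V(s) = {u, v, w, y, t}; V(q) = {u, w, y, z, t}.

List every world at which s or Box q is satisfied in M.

u, v, w, y, t

Let φ = s or Box q. Evaluate φ at each world:
  u (successors {x, z, t}): φ is true.
  v (successors {u, y, t}): φ is true.
  w (successors {v, w, y, z}): φ is true.
  x (successors {u, v, w, x, z}): φ is false.
  y (successors {t}): φ is true.
  z (successors {x, y, z}): φ is false.
  t (successors {v, x}): φ is true.
For instance, at z:
  At z: s is false, Box q is false, so s or Box q is false.
    At z: Box q requires q at every successor {x, y, z}.
      q fails at x, so Box q is false at z.
Satisfying worlds: {u, v, w, y, t}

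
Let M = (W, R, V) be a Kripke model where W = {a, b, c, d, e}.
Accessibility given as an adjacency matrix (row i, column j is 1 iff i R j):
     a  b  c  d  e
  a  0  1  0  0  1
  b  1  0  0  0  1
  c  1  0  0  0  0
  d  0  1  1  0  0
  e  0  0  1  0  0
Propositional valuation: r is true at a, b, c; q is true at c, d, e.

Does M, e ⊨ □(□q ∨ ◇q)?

At e: □(□q ∨ ◇q) requires □q ∨ ◇q at every successor {c}.
  □q ∨ ◇q fails at c, so □(□q ∨ ◇q) is false at e.
    At c: □q is false, ◇q is false, so □q ∨ ◇q is false.
      At c: □q requires q at every successor {a}.
        q fails at a, so □q is false at c.
      At c: ◇q requires q at some successor in {a}.
        At a: q is false.
      So ◇q is false at c.

No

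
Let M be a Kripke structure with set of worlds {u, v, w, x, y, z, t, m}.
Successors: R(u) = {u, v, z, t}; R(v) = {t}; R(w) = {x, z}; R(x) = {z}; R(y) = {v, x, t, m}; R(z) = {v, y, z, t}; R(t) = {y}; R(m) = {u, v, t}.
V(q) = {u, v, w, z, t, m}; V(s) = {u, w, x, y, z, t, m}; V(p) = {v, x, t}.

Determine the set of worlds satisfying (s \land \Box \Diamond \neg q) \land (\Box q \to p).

x, t

Let φ = (s \land \Box \Diamond \neg q) \land (\Box q \to p). Evaluate φ at each world:
  u (successors {u, v, z, t}): φ is false.
  v (successors {t}): φ is false.
  w (successors {x, z}): φ is false.
  x (successors {z}): φ is true.
  y (successors {v, x, t, m}): φ is false.
  z (successors {v, y, z, t}): φ is false.
  t (successors {y}): φ is true.
  m (successors {u, v, t}): φ is false.
For instance, at u:
  At u: s \land \Box \Diamond \neg q is false, \Box q \to p is false, so (s \land \Box \Diamond \neg q) \land (\Box q \to p) is false.
    At u: s is true, \Box \Diamond \neg q is false, so s \land \Box \Diamond \neg q is false.
      At u: \Box \Diamond \neg q requires \Diamond \neg q at every successor {u, v, z, t}.
        \Diamond \neg q fails at u, so \Box \Diamond \neg q is false at u.
    At u: \Box q is true, p is false, so \Box q \to p is false.
      At u: \Box q requires q at every successor {u, v, z, t}.
        At u: q is true.
        At v: q is true.
        At z: q is true.
        At t: q is true.
      So \Box q is true at u.
Satisfying worlds: {x, t}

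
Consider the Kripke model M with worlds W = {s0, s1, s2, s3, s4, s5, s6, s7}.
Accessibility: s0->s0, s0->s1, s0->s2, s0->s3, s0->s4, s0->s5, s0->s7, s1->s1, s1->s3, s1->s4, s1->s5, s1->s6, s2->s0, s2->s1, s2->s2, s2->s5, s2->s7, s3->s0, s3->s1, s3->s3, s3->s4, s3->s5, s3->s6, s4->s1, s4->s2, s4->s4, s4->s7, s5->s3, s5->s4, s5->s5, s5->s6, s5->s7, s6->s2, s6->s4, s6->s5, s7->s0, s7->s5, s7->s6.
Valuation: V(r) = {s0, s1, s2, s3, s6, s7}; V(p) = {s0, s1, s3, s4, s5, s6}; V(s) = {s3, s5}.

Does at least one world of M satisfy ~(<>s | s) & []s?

Let φ = ~(<>s | s) & []s. Evaluate φ at each world:
  s0 (successors {s0, s1, s2, s3, s4, s5, s7}): φ is false.
  s1 (successors {s1, s3, s4, s5, s6}): φ is false.
  s2 (successors {s0, s1, s2, s5, s7}): φ is false.
  s3 (successors {s0, s1, s3, s4, s5, s6}): φ is false.
  s4 (successors {s1, s2, s4, s7}): φ is false.
  s5 (successors {s3, s4, s5, s6, s7}): φ is false.
  s6 (successors {s2, s4, s5}): φ is false.
  s7 (successors {s0, s5, s6}): φ is false.
For instance, at s4:
  At s4: ~(<>s | s) is true, []s is false, so ~(<>s | s) & []s is false.
    At s4: <>s | s is false, so ~(<>s | s) is true.
      At s4: <>s is false, s is false, so <>s | s is false.
    At s4: []s requires s at every successor {s1, s2, s4, s7}.
      s fails at s1, so []s is false at s4.

No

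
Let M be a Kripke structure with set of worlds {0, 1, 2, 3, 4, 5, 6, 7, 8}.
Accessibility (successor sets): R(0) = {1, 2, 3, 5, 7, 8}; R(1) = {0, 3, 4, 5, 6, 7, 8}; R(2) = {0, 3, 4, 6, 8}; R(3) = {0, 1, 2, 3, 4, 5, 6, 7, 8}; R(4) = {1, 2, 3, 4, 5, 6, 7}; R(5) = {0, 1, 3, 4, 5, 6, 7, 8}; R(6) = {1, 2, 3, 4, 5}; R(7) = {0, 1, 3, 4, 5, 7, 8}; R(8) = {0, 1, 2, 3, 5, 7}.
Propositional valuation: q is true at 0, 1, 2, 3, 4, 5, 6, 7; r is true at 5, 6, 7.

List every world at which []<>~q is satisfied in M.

Recall that []ψ holds at a world iff ψ holds at every accessible world, and <>ψ holds iff ψ holds at some accessible world.
Let φ = []<>~q. Evaluate φ at each world:
  0 (successors {1, 2, 3, 5, 7, 8}): φ is false.
  1 (successors {0, 3, 4, 5, 6, 7, 8}): φ is false.
  2 (successors {0, 3, 4, 6, 8}): φ is false.
  3 (successors {0, 1, 2, 3, 4, 5, 6, 7, 8}): φ is false.
  4 (successors {1, 2, 3, 4, 5, 6, 7}): φ is false.
  5 (successors {0, 1, 3, 4, 5, 6, 7, 8}): φ is false.
  6 (successors {1, 2, 3, 4, 5}): φ is false.
  7 (successors {0, 1, 3, 4, 5, 7, 8}): φ is false.
  8 (successors {0, 1, 2, 3, 5, 7}): φ is true.
For instance, at 7:
  At 7: []<>~q requires <>~q at every successor {0, 1, 3, 4, 5, 7, 8}.
    <>~q fails at 4, so []<>~q is false at 7.
      At 4: <>~q requires ~q at some successor in {1, 2, 3, 4, 5, 6, 7}.
        At 1: ~q is false.
        At 2: ~q is false.
        At 3: ~q is false.
        At 4: ~q is false.
        At 5: ~q is false.
        At 6: ~q is false.
        At 7: ~q is false.
      So <>~q is false at 4.
Satisfying worlds: {8}

8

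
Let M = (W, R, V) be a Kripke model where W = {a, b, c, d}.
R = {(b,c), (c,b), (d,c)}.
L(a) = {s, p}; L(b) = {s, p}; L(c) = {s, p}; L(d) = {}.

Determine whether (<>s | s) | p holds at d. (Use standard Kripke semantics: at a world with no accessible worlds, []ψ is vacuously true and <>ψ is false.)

Yes

At d: <>s | s is true, p is false, so (<>s | s) | p is true.
  At d: <>s is true, s is false, so <>s | s is true.
    At d: <>s requires s at some successor in {c}.
      s holds at c, so <>s is true at d.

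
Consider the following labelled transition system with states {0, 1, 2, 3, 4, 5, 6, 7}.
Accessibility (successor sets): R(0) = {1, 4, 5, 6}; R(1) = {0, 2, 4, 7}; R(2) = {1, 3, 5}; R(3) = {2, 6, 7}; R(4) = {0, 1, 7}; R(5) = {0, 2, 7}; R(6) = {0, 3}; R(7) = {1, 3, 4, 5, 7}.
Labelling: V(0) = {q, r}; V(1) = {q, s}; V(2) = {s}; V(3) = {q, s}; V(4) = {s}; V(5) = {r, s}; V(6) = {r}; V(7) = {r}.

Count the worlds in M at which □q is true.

Let φ = □q. Evaluate φ at each world:
  0 (successors {1, 4, 5, 6}): φ is false.
  1 (successors {0, 2, 4, 7}): φ is false.
  2 (successors {1, 3, 5}): φ is false.
  3 (successors {2, 6, 7}): φ is false.
  4 (successors {0, 1, 7}): φ is false.
  5 (successors {0, 2, 7}): φ is false.
  6 (successors {0, 3}): φ is true.
  7 (successors {1, 3, 4, 5, 7}): φ is false.
For instance, at 4:
  At 4: □q requires q at every successor {0, 1, 7}.
    q fails at 7, so □q is false at 4.
Satisfying worlds: {6}

1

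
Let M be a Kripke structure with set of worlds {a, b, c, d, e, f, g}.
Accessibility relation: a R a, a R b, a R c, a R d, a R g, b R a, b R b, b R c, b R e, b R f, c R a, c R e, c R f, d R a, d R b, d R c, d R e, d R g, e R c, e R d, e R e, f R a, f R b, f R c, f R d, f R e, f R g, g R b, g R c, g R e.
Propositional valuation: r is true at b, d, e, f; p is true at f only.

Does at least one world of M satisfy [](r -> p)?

No

Let φ = [](r -> p). Evaluate φ at each world:
  a (successors {a, b, c, d, g}): φ is false.
  b (successors {a, b, c, e, f}): φ is false.
  c (successors {a, e, f}): φ is false.
  d (successors {a, b, c, e, g}): φ is false.
  e (successors {c, d, e}): φ is false.
  f (successors {a, b, c, d, e, g}): φ is false.
  g (successors {b, c, e}): φ is false.
For instance, at a:
  At a: [](r -> p) requires r -> p at every successor {a, b, c, d, g}.
    r -> p fails at b, so [](r -> p) is false at a.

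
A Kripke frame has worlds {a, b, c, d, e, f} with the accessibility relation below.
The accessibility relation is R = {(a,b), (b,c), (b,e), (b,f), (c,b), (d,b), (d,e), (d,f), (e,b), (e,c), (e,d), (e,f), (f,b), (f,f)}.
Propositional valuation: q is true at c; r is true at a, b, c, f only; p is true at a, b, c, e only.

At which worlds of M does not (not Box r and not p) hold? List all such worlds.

Let φ = not (not Box r and not p). Evaluate φ at each world:
  a (successors {b}): φ is true.
  b (successors {c, e, f}): φ is true.
  c (successors {b}): φ is true.
  d (successors {b, e, f}): φ is false.
  e (successors {b, c, d, f}): φ is true.
  f (successors {b, f}): φ is true.
For instance, at b:
  At b: not Box r and not p is false, so not (not Box r and not p) is true.
    At b: not Box r is true, not p is false, so not Box r and not p is false.
      At b: Box r is false, so not Box r is true.
Satisfying worlds: {a, b, c, e, f}

a, b, c, e, f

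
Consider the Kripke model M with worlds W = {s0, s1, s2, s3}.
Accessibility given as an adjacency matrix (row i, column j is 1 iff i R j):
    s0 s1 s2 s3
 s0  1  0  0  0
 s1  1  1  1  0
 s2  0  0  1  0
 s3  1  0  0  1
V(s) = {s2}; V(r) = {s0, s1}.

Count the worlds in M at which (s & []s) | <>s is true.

2

Let φ = (s & []s) | <>s. Evaluate φ at each world:
  s0 (successors {s0}): φ is false.
  s1 (successors {s0, s1, s2}): φ is true.
  s2 (successors {s2}): φ is true.
  s3 (successors {s0, s3}): φ is false.
For instance, at s0:
  At s0: s & []s is false, <>s is false, so (s & []s) | <>s is false.
    At s0: s is false, []s is false, so s & []s is false.
      At s0: []s requires s at every successor {s0}.
        s fails at s0, so []s is false at s0.
    At s0: <>s requires s at some successor in {s0}.
      At s0: s is false.
    So <>s is false at s0.
Satisfying worlds: {s1, s2}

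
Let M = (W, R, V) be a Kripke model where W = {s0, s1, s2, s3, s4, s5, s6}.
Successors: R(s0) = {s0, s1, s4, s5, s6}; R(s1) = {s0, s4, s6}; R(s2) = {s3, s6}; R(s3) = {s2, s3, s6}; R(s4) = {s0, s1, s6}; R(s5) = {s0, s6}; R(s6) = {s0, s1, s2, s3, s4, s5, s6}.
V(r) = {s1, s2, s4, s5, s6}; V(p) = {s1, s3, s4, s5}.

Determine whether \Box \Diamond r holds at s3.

Recall that \Box ψ holds at a world iff ψ holds at every accessible world, and \Diamond ψ holds iff ψ holds at some accessible world.
At s3: \Box \Diamond r requires \Diamond r at every successor {s2, s3, s6}.
    At s2: \Diamond r requires r at some successor in {s3, s6}.
      r holds at s6, so \Diamond r is true at s2.
    At s3: \Diamond r requires r at some successor in {s2, s3, s6}.
      r holds at s2, so \Diamond r is true at s3.
    At s6: \Diamond r requires r at some successor in {s0, s1, s2, s3, s4, s5, s6}.
      r holds at s1, so \Diamond r is true at s6.
So \Box \Diamond r is true at s3.

Yes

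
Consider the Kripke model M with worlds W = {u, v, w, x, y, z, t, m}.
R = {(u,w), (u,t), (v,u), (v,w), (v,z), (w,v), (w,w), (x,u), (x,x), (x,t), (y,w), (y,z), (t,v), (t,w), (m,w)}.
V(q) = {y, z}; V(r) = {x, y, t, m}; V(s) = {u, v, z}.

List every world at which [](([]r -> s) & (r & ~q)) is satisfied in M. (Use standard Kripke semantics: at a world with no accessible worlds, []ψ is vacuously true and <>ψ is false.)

Let φ = [](([]r -> s) & (r & ~q)). Evaluate φ at each world:
  u (successors {w, t}): φ is false.
  v (successors {u, w, z}): φ is false.
  w (successors {v, w}): φ is false.
  x (successors {u, x, t}): φ is false.
  y (successors {w, z}): φ is false.
  z (successors ∅): φ is true.
  t (successors {v, w}): φ is false.
  m (successors {w}): φ is false.
For instance, at y:
  At y: [](([]r -> s) & (r & ~q)) requires ([]r -> s) & (r & ~q) at every successor {w, z}.
    ([]r -> s) & (r & ~q) fails at w, so [](([]r -> s) & (r & ~q)) is false at y.
      At w: []r -> s is true, r & ~q is false, so ([]r -> s) & (r & ~q) is false.
Satisfying worlds: {z}

z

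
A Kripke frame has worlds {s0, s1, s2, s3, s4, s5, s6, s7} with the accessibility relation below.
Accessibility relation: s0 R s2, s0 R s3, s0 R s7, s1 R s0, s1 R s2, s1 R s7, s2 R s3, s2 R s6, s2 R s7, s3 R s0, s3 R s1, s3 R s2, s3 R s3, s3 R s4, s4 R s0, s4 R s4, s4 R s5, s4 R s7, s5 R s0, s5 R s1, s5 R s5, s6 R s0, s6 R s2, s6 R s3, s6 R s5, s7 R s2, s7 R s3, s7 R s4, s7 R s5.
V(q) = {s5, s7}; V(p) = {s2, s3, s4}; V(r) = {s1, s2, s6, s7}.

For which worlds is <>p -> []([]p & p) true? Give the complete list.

s5

Recall that []ψ holds at a world iff ψ holds at every accessible world, and <>ψ holds iff ψ holds at some accessible world.
Let φ = <>p -> []([]p & p). Evaluate φ at each world:
  s0 (successors {s2, s3, s7}): φ is false.
  s1 (successors {s0, s2, s7}): φ is false.
  s2 (successors {s3, s6, s7}): φ is false.
  s3 (successors {s0, s1, s2, s3, s4}): φ is false.
  s4 (successors {s0, s4, s5, s7}): φ is false.
  s5 (successors {s0, s1, s5}): φ is true.
  s6 (successors {s0, s2, s3, s5}): φ is false.
  s7 (successors {s2, s3, s4, s5}): φ is false.
For instance, at s0:
  At s0: <>p is true, []([]p & p) is false, so <>p -> []([]p & p) is false.
    At s0: <>p requires p at some successor in {s2, s3, s7}.
      p holds at s2, so <>p is true at s0.
    At s0: []([]p & p) requires []p & p at every successor {s2, s3, s7}.
      []p & p fails at s2, so []([]p & p) is false at s0.
Satisfying worlds: {s5}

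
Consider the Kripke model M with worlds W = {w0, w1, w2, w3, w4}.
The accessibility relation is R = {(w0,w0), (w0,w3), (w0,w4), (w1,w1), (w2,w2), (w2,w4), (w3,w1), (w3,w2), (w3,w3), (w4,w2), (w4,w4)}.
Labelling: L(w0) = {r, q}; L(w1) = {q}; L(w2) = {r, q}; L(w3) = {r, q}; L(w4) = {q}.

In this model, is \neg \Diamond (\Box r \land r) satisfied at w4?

Yes

At w4: \Diamond (\Box r \land r) is false, so \neg \Diamond (\Box r \land r) is true.
  At w4: \Diamond (\Box r \land r) requires \Box r \land r at some successor in {w2, w4}.
    At w2: \Box r \land r is false.
    At w4: \Box r \land r is false.
  So \Diamond (\Box r \land r) is false at w4.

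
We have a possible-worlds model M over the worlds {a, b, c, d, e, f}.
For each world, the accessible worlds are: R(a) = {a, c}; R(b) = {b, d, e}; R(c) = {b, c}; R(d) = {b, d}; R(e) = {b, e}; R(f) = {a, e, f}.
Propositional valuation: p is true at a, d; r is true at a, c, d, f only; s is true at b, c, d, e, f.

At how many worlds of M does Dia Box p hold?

Recall that Box ψ holds at a world iff ψ holds at every accessible world, and Dia ψ holds iff ψ holds at some accessible world.
Let φ = Dia Box p. Evaluate φ at each world:
  a (successors {a, c}): φ is false.
  b (successors {b, d, e}): φ is false.
  c (successors {b, c}): φ is false.
  d (successors {b, d}): φ is false.
  e (successors {b, e}): φ is false.
  f (successors {a, e, f}): φ is false.
For instance, at c:
  At c: Dia Box p requires Box p at some successor in {b, c}.
    At b: Box p is false.
    At c: Box p is false.
  So Dia Box p is false at c.
Satisfying worlds: none.

0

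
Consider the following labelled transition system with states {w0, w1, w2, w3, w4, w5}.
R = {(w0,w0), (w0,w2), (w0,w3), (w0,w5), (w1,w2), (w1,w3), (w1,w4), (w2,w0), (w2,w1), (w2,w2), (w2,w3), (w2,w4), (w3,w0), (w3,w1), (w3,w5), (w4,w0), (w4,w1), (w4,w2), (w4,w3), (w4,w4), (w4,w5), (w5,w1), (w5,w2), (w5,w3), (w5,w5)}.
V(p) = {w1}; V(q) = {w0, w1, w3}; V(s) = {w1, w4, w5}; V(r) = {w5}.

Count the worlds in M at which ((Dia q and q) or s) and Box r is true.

0

Let φ = ((Dia q and q) or s) and Box r. Evaluate φ at each world:
  w0 (successors {w0, w2, w3, w5}): φ is false.
  w1 (successors {w2, w3, w4}): φ is false.
  w2 (successors {w0, w1, w2, w3, w4}): φ is false.
  w3 (successors {w0, w1, w5}): φ is false.
  w4 (successors {w0, w1, w2, w3, w4, w5}): φ is false.
  w5 (successors {w1, w2, w3, w5}): φ is false.
For instance, at w4:
  At w4: (Dia q and q) or s is true, Box r is false, so ((Dia q and q) or s) and Box r is false.
    At w4: Dia q and q is false, s is true, so (Dia q and q) or s is true.
      At w4: Dia q is true, q is false, so Dia q and q is false.
    At w4: Box r requires r at every successor {w0, w1, w2, w3, w4, w5}.
      r fails at w0, so Box r is false at w4.
Satisfying worlds: none.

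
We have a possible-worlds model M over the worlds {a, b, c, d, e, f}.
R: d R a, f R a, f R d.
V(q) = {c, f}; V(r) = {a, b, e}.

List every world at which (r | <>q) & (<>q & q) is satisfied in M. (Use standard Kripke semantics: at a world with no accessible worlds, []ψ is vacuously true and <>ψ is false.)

Recall that <>ψ holds at a world iff ψ holds at some accessible world.
Let φ = (r | <>q) & (<>q & q). Evaluate φ at each world:
  a (successors ∅): φ is false.
  b (successors ∅): φ is false.
  c (successors ∅): φ is false.
  d (successors {a}): φ is false.
  e (successors ∅): φ is false.
  f (successors {a, d}): φ is false.
For instance, at d:
  At d: r | <>q is false, <>q & q is false, so (r | <>q) & (<>q & q) is false.
    At d: r is false, <>q is false, so r | <>q is false.
      At d: <>q requires q at some successor in {a}.
        At a: q is false.
      So <>q is false at d.
    At d: <>q is false, q is false, so <>q & q is false.
      At d: <>q requires q at some successor in {a}.
        At a: q is false.
      So <>q is false at d.
Satisfying worlds: none.

none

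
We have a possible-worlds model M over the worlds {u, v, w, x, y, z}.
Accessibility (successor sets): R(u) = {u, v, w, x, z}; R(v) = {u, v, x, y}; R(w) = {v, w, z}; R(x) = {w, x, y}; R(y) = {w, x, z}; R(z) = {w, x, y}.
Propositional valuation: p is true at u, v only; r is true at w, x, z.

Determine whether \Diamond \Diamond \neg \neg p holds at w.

At w: \Diamond \Diamond \neg \neg p requires \Diamond \neg \neg p at some successor in {v, w, z}.
  \Diamond \neg \neg p holds at v, so \Diamond \Diamond \neg \neg p is true at w.
    At v: \Diamond \neg \neg p requires \neg \neg p at some successor in {u, v, x, y}.
      \neg \neg p holds at u, so \Diamond \neg \neg p is true at v.

Yes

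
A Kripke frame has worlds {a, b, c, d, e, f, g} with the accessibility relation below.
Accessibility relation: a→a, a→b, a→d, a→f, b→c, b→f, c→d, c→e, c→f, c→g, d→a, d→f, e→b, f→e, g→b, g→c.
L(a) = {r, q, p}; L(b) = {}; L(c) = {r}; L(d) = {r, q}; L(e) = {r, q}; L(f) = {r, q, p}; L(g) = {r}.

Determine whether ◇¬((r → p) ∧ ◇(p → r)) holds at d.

No

At d: ◇¬((r → p) ∧ ◇(p → r)) requires ¬((r → p) ∧ ◇(p → r)) at some successor in {a, f}.
  At a: ¬((r → p) ∧ ◇(p → r)) is false.
  At f: ¬((r → p) ∧ ◇(p → r)) is false.
So ◇¬((r → p) ∧ ◇(p → r)) is false at d.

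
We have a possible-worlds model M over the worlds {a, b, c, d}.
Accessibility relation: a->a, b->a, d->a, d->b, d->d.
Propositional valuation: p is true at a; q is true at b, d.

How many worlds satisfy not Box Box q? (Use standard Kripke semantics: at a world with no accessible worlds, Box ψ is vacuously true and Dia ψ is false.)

Let φ = not Box Box q. Evaluate φ at each world:
  a (successors {a}): φ is true.
  b (successors {a}): φ is true.
  c (successors ∅): φ is false.
  d (successors {a, b, d}): φ is true.
For instance, at d:
  At d: Box Box q is false, so not Box Box q is true.
    At d: Box Box q requires Box q at every successor {a, b, d}.
      Box q fails at a, so Box Box q is false at d.
Satisfying worlds: {a, b, d}

3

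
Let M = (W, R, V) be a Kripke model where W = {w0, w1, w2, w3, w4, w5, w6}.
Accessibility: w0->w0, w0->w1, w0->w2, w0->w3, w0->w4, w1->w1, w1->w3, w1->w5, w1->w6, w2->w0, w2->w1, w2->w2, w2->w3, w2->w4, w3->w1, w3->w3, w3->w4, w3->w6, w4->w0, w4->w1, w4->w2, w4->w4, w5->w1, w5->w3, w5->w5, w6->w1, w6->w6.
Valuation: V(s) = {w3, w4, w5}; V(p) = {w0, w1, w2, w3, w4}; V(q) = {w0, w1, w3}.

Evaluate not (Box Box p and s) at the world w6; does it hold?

Yes

At w6: Box Box p and s is false, so not (Box Box p and s) is true.
  At w6: Box Box p is false, s is false, so Box Box p and s is false.
    At w6: Box Box p requires Box p at every successor {w1, w6}.
      Box p fails at w1, so Box Box p is false at w6.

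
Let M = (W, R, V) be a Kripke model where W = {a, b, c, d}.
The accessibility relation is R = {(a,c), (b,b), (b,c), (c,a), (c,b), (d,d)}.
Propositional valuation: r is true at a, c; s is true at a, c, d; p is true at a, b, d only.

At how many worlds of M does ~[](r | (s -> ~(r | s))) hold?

Let φ = ~[](r | (s -> ~(r | s))). Evaluate φ at each world:
  a (successors {c}): φ is false.
  b (successors {b, c}): φ is false.
  c (successors {a, b}): φ is false.
  d (successors {d}): φ is true.
For instance, at c:
  At c: [](r | (s -> ~(r | s))) is true, so ~[](r | (s -> ~(r | s))) is false.
    At c: [](r | (s -> ~(r | s))) requires r | (s -> ~(r | s)) at every successor {a, b}.
      At a: r | (s -> ~(r | s)) is true.
      At b: r | (s -> ~(r | s)) is true.
    So [](r | (s -> ~(r | s))) is true at c.
Satisfying worlds: {d}

1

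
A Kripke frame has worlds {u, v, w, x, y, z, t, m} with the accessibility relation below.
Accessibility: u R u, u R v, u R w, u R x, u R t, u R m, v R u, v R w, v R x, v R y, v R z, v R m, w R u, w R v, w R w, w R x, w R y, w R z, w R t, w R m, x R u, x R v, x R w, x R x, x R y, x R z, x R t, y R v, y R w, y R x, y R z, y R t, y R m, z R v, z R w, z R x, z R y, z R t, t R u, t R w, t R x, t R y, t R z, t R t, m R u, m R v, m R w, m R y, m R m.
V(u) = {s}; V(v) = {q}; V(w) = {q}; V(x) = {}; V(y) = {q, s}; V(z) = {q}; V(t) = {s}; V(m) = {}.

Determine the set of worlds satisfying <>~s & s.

u, y, t

Let φ = <>~s & s. Evaluate φ at each world:
  u (successors {u, v, w, x, t, m}): φ is true.
  v (successors {u, w, x, y, z, m}): φ is false.
  w (successors {u, v, w, x, y, z, t, m}): φ is false.
  x (successors {u, v, w, x, y, z, t}): φ is false.
  y (successors {v, w, x, z, t, m}): φ is true.
  z (successors {v, w, x, y, t}): φ is false.
  t (successors {u, w, x, y, z, t}): φ is true.
  m (successors {u, v, w, y, m}): φ is false.
For instance, at y:
  At y: <>~s is true, s is true, so <>~s & s is true.
    At y: <>~s requires ~s at some successor in {v, w, x, z, t, m}.
      ~s holds at v, so <>~s is true at y.
Satisfying worlds: {u, y, t}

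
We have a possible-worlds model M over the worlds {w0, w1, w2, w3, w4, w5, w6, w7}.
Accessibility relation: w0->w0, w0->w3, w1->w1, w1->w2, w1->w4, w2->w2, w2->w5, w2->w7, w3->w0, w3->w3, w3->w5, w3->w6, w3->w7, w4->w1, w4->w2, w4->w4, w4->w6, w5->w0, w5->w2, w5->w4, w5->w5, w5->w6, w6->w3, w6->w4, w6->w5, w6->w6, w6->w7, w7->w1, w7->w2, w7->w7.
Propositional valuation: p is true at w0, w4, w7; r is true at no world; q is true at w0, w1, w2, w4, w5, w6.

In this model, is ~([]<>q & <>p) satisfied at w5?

No

At w5: []<>q & <>p is true, so ~([]<>q & <>p) is false.
  At w5: []<>q is true, <>p is true, so []<>q & <>p is true.
    At w5: []<>q requires <>q at every successor {w0, w2, w4, w5, w6}.
      At w0: <>q is true.
      At w2: <>q is true.
      At w4: <>q is true.
      At w5: <>q is true.
      At w6: <>q is true.
    So []<>q is true at w5.
    At w5: <>p requires p at some successor in {w0, w2, w4, w5, w6}.
      p holds at w0, so <>p is true at w5.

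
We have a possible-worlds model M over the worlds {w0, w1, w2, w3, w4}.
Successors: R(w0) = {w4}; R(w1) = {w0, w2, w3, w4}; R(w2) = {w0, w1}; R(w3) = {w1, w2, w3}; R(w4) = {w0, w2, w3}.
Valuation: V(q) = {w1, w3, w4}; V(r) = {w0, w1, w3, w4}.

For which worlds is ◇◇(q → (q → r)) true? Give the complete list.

Recall that ◇ψ holds at a world iff ψ holds at some accessible world.
Let φ = ◇◇(q → (q → r)). Evaluate φ at each world:
  w0 (successors {w4}): φ is true.
  w1 (successors {w0, w2, w3, w4}): φ is true.
  w2 (successors {w0, w1}): φ is true.
  w3 (successors {w1, w2, w3}): φ is true.
  w4 (successors {w0, w2, w3}): φ is true.
For instance, at w1:
  At w1: ◇◇(q → (q → r)) requires ◇(q → (q → r)) at some successor in {w0, w2, w3, w4}.
    ◇(q → (q → r)) holds at w0, so ◇◇(q → (q → r)) is true at w1.
      At w0: ◇(q → (q → r)) requires q → (q → r) at some successor in {w4}.
        q → (q → r) holds at w4, so ◇(q → (q → r)) is true at w0.
Satisfying worlds: {w0, w1, w2, w3, w4}

w0, w1, w2, w3, w4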